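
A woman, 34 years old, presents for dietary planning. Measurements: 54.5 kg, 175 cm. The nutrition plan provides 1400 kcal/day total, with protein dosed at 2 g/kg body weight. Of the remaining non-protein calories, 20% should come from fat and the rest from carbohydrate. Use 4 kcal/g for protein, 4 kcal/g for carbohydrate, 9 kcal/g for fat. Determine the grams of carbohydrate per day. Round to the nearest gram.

193 g/day

Protein = 2 × 54.5 = 109 g → 109 × 4 = 436 kcal.
Non-protein calories = 1400 − 436 = 964 kcal.
Fat: 20% × 964 = 192.8 kcal; carbohydrate: 771.2 kcal.
Carbohydrate: 771.2 kcal ÷ 4 kcal/g = 192.8 g.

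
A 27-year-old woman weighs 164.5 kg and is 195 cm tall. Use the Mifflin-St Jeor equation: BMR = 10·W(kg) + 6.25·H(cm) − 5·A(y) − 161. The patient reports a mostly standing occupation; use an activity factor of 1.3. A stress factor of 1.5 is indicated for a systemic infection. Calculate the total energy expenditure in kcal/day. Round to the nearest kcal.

Mifflin-St Jeor (female): BMR = 10(164.5) + 6.25(195) − 5(27) − 161 = 1645 + 1218.75 − 135 − 161 = 2567.75 kcal/day.
TEE = BMR × activity factor = 2567.75 × 1.3 = 3338.075 kcal/day.
Apply stress factor: 3338.075 × 1.5 = 5007.1125 kcal/day.

5007 kcal/day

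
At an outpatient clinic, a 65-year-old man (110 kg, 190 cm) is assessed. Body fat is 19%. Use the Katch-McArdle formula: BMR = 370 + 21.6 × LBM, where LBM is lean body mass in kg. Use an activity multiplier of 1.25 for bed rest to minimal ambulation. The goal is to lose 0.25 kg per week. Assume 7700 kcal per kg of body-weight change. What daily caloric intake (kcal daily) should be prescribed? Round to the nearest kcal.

2593 kcal daily

LBM = 110 × (1 − 0.19) = 89.1 kg. Katch-McArdle: BMR = 370 + 21.6 × 89.1 = 2294.56 kcal/day.
TEE = 2294.56 × 1.25 = 2868.2 kcal/day.
Required daily deficit = 0.25 × 7700 ÷ 7 = 275 kcal/day.
Target intake = 2868.2 − 275 = 2593.2 kcal/day.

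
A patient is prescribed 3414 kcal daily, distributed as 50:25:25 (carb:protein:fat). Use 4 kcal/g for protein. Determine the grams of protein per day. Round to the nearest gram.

213 g/day

Protein energy = 25% × 3414 = 853.5 kcal.
At 4 kcal/g: 853.5 ÷ 4 = 213.375 g.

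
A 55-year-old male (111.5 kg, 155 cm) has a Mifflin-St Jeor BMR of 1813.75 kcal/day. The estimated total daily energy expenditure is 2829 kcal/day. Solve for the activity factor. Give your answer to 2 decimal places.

1.56

Activity factor = TEE ÷ BMR = 2829 ÷ 1813.75 = 1.56.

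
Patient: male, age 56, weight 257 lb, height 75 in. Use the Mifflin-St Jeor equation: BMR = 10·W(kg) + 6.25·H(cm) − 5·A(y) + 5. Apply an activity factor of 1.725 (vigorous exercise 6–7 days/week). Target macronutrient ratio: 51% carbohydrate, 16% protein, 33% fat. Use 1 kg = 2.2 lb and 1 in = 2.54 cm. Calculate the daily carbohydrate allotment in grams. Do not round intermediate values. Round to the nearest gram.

458 g/day

Convert to metric: weight = 257 ÷ 2.2 = 116.8182 kg; height = 75 × 2.54 = 190.5 cm.
Mifflin-St Jeor (male): BMR = 10(116.8182) + 6.25(190.5) − 5(56) + 5 = 1168.1818 + 1190.625 − 280 + 5 = 2083.8068 kcal/day.
TEE = 2083.8068 × 1.725 = 3594.5668 kcal/day.
Carbohydrate energy = 51% × 3594.5668 = 1833.229 kcal.
Carbohydrate = 1833.229 ÷ 4 kcal/g = 458.3073 g.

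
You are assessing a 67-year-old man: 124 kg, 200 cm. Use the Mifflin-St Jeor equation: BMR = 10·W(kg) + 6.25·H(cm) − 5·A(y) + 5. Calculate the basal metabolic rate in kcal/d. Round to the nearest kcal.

Mifflin-St Jeor (male): BMR = 10(124) + 6.25(200) − 5(67) + 5 = 1240 + 1250 − 335 + 5 = 2160 kcal/day.

2160 kcal/d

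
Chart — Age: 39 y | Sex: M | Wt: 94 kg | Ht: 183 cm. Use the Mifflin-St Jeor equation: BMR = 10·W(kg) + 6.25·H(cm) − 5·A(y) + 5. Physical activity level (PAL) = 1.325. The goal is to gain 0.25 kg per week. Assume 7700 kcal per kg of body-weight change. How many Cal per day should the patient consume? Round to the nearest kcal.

2784 Cal per day

Mifflin-St Jeor (male): BMR = 10(94) + 6.25(183) − 5(39) + 5 = 940 + 1143.75 − 195 + 5 = 1893.75 kcal/day.
TEE = 1893.75 × 1.325 = 2509.2188 kcal/day.
Required daily surplus = 0.25 × 7700 ÷ 7 = 275 kcal/day.
Target intake = 2509.2188 + 275 = 2784.2188 kcal/day.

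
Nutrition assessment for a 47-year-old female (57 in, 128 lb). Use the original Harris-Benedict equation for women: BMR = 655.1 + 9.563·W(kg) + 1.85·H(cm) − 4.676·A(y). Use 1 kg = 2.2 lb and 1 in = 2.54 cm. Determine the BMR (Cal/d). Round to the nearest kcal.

Convert to metric: weight = 128 ÷ 2.2 = 58.1818 kg; height = 57 × 2.54 = 144.78 cm.
Harris-Benedict: BMR = 655.1 + 9.563(58.1818) + 1.85(144.78) − 4.676(47) = 1259.5637 kcal/day.

1260 Cal/d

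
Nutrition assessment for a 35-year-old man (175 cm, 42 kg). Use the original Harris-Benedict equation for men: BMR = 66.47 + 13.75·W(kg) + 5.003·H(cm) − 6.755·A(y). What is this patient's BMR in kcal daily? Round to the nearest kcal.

1283 kcal daily

Harris-Benedict: BMR = 66.47 + 13.75(42) + 5.003(175) − 6.755(35) = 1283.07 kcal/day.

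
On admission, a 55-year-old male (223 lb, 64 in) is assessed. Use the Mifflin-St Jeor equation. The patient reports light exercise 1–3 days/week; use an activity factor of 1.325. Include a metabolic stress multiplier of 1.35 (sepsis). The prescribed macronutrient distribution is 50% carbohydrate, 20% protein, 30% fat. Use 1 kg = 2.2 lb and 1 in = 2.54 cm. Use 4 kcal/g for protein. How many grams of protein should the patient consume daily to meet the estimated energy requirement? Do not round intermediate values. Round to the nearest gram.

Convert to metric: weight = 223 ÷ 2.2 = 101.3636 kg; height = 64 × 2.54 = 162.56 cm.
Mifflin-St Jeor (male): BMR = 10(101.3636) + 6.25(162.56) − 5(55) + 5 = 1013.6364 + 1016 − 275 + 5 = 1759.6364 kcal/day.
TEE = 1759.6364 × 1.325 = 2331.5182 kcal/day.
With stress factor 1.35: 2331.5182 × 1.35 = 3147.5495 kcal/day.
Protein energy = 20% × 3147.5495 = 629.5099 kcal.
Protein = 629.5099 ÷ 4 kcal/g = 157.3775 g.

157 g/day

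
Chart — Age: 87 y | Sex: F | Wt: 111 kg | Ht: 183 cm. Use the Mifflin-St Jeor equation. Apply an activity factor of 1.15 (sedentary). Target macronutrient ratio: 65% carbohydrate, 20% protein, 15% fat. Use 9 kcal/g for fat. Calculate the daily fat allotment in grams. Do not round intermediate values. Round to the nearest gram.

Mifflin-St Jeor (female): BMR = 10(111) + 6.25(183) − 5(87) − 161 = 1110 + 1143.75 − 435 − 161 = 1657.75 kcal/day.
TEE = 1657.75 × 1.15 = 1906.4125 kcal/day.
Fat energy = 15% × 1906.4125 = 285.9619 kcal.
Fat = 285.9619 ÷ 9 kcal/g = 31.7735 g.

32 g/day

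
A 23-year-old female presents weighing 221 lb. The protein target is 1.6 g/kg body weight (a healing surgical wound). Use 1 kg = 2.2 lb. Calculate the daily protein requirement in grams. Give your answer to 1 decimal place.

Weight in kg = 221 ÷ 2.2 = 100.4545 kg.
Protein = 1.6 g/kg × 100.4545 kg = 160.7273 g/day.

160.7 g/day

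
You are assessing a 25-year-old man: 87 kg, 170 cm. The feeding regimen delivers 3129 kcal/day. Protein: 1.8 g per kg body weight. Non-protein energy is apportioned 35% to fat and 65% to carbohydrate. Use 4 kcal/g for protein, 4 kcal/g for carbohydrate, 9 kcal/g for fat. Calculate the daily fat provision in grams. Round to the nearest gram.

97 g/day

Protein = 1.8 × 87 = 156.6 g → 156.6 × 4 = 626.4 kcal.
Non-protein calories = 3129 − 626.4 = 2502.6 kcal.
Fat: 35% × 2502.6 = 875.91 kcal; carbohydrate: 1626.69 kcal.
Fat: 875.91 kcal ÷ 9 kcal/g = 97.3233 g.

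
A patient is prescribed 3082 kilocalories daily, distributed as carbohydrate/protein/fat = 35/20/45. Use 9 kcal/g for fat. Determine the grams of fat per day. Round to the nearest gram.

154 g/day

Fat energy = 45% × 3082 = 1386.9 kcal.
At 9 kcal/g: 1386.9 ÷ 9 = 154.1 g.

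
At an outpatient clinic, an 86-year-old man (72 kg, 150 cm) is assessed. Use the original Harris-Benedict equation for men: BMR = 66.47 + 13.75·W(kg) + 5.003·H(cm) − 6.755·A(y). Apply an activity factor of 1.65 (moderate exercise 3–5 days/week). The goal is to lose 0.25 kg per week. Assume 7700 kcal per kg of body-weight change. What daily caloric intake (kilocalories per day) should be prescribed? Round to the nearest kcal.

Harris-Benedict: BMR = 66.47 + 13.75(72) + 5.003(150) − 6.755(86) = 1225.99 kcal/day.
TEE = 1225.99 × 1.65 = 2022.8835 kcal/day.
Required daily deficit = 0.25 × 7700 ÷ 7 = 275 kcal/day.
Target intake = 2022.8835 − 275 = 1747.8835 kcal/day.

1748 kilocalories per day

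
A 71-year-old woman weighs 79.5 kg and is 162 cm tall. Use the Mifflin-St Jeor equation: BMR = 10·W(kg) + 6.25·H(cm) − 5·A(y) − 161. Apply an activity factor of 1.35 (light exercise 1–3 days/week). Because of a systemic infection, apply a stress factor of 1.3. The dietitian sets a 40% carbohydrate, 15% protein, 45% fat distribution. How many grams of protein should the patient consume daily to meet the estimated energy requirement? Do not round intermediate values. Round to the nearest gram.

85 g/day

Mifflin-St Jeor (female): BMR = 10(79.5) + 6.25(162) − 5(71) − 161 = 795 + 1012.5 − 355 − 161 = 1291.5 kcal/day.
TEE = 1291.5 × 1.35 = 1743.525 kcal/day.
With stress factor 1.3: 1743.525 × 1.3 = 2266.5825 kcal/day.
Protein energy = 15% × 2266.5825 = 339.9874 kcal.
Protein = 339.9874 ÷ 4 kcal/g = 84.9968 g.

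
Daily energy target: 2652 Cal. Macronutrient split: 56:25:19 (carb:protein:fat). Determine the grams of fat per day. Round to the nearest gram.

Fat energy = 19% × 2652 = 503.88 kcal.
At 9 kcal/g: 503.88 ÷ 9 = 55.9867 g.

56 g/day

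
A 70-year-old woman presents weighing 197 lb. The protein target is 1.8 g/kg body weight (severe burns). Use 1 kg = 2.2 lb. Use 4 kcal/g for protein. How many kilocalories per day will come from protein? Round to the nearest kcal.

645 kcal/day

Weight in kg = 197 ÷ 2.2 = 89.5455 kg.
Protein = 1.8 g/kg × 89.5455 kg = 161.1818 g/day.
Protein energy = 161.1818 g × 4 kcal/g = 644.7273 kcal/day.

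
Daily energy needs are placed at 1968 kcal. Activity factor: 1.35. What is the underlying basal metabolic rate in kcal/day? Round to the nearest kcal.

1458 kcal/day

BMR = TEE ÷ activity factor = 1968 ÷ 1.35 = 1457.7778 kcal/day.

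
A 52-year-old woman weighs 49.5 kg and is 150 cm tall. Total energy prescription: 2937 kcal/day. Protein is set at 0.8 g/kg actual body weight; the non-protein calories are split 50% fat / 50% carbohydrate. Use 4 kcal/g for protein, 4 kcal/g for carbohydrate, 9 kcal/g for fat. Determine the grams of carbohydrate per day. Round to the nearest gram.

347 g/day

Protein = 0.8 × 49.5 = 39.6 g → 39.6 × 4 = 158.4 kcal.
Non-protein calories = 2937 − 158.4 = 2778.6 kcal.
Fat: 50% × 2778.6 = 1389.3 kcal; carbohydrate: 1389.3 kcal.
Carbohydrate: 1389.3 kcal ÷ 4 kcal/g = 347.325 g.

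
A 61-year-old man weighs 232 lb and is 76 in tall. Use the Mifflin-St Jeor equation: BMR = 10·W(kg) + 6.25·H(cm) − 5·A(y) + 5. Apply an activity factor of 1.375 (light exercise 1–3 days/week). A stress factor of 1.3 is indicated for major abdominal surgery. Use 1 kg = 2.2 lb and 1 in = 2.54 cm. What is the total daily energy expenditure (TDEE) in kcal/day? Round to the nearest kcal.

Convert to metric: weight = 232 ÷ 2.2 = 105.4545 kg; height = 76 × 2.54 = 193.04 cm.
Mifflin-St Jeor (male): BMR = 10(105.4545) + 6.25(193.04) − 5(61) + 5 = 1054.5455 + 1206.5 − 305 + 5 = 1961.0455 kcal/day.
TEE = BMR × activity factor = 1961.0455 × 1.375 = 2696.4375 kcal/day.
Apply stress factor: 2696.4375 × 1.3 = 3505.3688 kcal/day.

3505 kcal/day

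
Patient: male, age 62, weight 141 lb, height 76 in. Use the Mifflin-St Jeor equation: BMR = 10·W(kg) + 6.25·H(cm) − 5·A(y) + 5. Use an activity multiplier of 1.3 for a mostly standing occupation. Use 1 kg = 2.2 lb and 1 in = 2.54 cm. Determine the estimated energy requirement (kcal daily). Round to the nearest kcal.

Convert to metric: weight = 141 ÷ 2.2 = 64.0909 kg; height = 76 × 2.54 = 193.04 cm.
Mifflin-St Jeor (male): BMR = 10(64.0909) + 6.25(193.04) − 5(62) + 5 = 640.9091 + 1206.5 − 310 + 5 = 1542.4091 kcal/day.
TEE = BMR × activity factor = 1542.4091 × 1.3 = 2005.1318 kcal/day.

2005 kcal daily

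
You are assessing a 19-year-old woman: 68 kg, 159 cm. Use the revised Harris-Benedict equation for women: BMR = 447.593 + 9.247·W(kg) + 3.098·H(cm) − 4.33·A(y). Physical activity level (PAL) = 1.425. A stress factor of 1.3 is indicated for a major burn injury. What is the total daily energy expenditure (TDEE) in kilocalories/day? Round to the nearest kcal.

Harris-Benedict: BMR = 447.593 + 9.247(68) + 3.098(159) − 4.33(19) = 1486.701 kcal/day.
TEE = BMR × activity factor = 1486.701 × 1.425 = 2118.5489 kcal/day.
Apply stress factor: 2118.5489 × 1.3 = 2754.1136 kcal/day.

2754 kilocalories/day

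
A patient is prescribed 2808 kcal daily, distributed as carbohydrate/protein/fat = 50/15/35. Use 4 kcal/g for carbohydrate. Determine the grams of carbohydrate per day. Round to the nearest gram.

351 g/day

Carbohydrate energy = 50% × 2808 = 1404 kcal.
At 4 kcal/g: 1404 ÷ 4 = 351 g.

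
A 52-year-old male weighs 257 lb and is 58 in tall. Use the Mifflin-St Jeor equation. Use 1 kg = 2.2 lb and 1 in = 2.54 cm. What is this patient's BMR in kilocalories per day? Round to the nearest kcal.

Convert to metric: weight = 257 ÷ 2.2 = 116.8182 kg; height = 58 × 2.54 = 147.32 cm.
Mifflin-St Jeor (male): BMR = 10(116.8182) + 6.25(147.32) − 5(52) + 5 = 1168.1818 + 920.75 − 260 + 5 = 1833.9318 kcal/day.

1834 kilocalories per day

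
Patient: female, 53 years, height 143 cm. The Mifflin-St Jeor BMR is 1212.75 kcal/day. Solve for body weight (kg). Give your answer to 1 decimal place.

1212.75 = 10·W + 6.25(143) − 5(53) − 161
10·W = 1212.75 − 467.75 = 745, so W = 74.5 kg.

74.5 kg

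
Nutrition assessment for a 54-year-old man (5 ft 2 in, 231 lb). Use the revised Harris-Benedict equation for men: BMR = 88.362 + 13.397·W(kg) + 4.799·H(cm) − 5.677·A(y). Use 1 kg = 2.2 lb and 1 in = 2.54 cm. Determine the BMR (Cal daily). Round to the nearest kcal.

1944 Cal daily

Convert to metric: weight = 231 ÷ 2.2 = 105 kg; height = (5×12 + 2) × 2.54 = 62 × 2.54 = 157.48 cm.
Harris-Benedict: BMR = 88.362 + 13.397(105) + 4.799(157.48) − 5.677(54) = 1944.2355 kcal/day.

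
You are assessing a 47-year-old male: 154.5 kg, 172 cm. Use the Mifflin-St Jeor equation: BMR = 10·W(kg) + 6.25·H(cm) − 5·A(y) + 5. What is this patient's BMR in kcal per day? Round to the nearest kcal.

Mifflin-St Jeor (male): BMR = 10(154.5) + 6.25(172) − 5(47) + 5 = 1545 + 1075 − 235 + 5 = 2390 kcal/day.

2390 kcal per day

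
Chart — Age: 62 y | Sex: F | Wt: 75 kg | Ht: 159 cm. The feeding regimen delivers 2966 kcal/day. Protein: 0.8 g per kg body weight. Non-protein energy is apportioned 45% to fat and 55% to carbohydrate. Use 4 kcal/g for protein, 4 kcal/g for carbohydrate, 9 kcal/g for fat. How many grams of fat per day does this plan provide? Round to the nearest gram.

Protein = 0.8 × 75 = 60 g → 60 × 4 = 240 kcal.
Non-protein calories = 2966 − 240 = 2726 kcal.
Fat: 45% × 2726 = 1226.7 kcal; carbohydrate: 1499.3 kcal.
Fat: 1226.7 kcal ÷ 9 kcal/g = 136.3 g.

136 g/day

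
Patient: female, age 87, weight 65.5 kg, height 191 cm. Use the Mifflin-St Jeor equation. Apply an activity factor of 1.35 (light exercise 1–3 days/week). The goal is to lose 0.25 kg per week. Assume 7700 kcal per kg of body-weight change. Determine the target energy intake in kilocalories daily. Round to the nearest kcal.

1416 kilocalories daily

Mifflin-St Jeor (female): BMR = 10(65.5) + 6.25(191) − 5(87) − 161 = 655 + 1193.75 − 435 − 161 = 1252.75 kcal/day.
TEE = 1252.75 × 1.35 = 1691.2125 kcal/day.
Required daily deficit = 0.25 × 7700 ÷ 7 = 275 kcal/day.
Target intake = 1691.2125 − 275 = 1416.2125 kcal/day.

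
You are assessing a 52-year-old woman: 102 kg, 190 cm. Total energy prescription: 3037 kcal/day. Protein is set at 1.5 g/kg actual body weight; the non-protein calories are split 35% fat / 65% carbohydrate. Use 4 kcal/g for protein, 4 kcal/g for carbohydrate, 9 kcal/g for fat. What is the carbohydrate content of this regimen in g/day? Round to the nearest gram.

394 g/day

Protein = 1.5 × 102 = 153 g → 153 × 4 = 612 kcal.
Non-protein calories = 3037 − 612 = 2425 kcal.
Fat: 35% × 2425 = 848.75 kcal; carbohydrate: 1576.25 kcal.
Carbohydrate: 1576.25 kcal ÷ 4 kcal/g = 394.0625 g.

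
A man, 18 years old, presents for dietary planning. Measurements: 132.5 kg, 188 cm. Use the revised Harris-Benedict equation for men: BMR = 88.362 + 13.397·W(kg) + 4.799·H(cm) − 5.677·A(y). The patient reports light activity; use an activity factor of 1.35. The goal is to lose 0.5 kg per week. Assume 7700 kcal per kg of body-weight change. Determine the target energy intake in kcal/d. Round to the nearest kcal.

3046 kcal/d

Harris-Benedict: BMR = 88.362 + 13.397(132.5) + 4.799(188) − 5.677(18) = 2663.4905 kcal/day.
TEE = 2663.4905 × 1.35 = 3595.7122 kcal/day.
Required daily deficit = 0.5 × 7700 ÷ 7 = 550 kcal/day.
Target intake = 3595.7122 − 550 = 3045.7122 kcal/day.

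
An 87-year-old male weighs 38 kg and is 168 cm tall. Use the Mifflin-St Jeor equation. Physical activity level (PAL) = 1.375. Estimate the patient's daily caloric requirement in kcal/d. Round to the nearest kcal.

Mifflin-St Jeor (male): BMR = 10(38) + 6.25(168) − 5(87) + 5 = 380 + 1050 − 435 + 5 = 1000 kcal/day.
TEE = BMR × activity factor = 1000 × 1.375 = 1375 kcal/day.

1375 kcal/d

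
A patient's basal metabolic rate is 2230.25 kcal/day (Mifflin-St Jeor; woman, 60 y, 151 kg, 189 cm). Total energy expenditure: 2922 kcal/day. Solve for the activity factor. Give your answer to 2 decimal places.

Activity factor = TEE ÷ BMR = 2922 ÷ 2230.25 = 1.31.

1.31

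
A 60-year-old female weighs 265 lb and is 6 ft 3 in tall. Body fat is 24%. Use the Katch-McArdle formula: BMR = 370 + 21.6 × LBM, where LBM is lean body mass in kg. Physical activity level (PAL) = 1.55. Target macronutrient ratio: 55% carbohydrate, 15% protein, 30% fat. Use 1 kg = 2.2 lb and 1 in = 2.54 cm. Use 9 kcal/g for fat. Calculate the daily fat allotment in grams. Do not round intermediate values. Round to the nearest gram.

121 g/day

Convert to metric: weight = 265 ÷ 2.2 = 120.4545 kg; height = (6×12 + 3) × 2.54 = 75 × 2.54 = 190.5 cm.
LBM = 120.4545 × (1 − 0.24) = 91.5455 kg. Katch-McArdle: BMR = 370 + 21.6 × 91.5455 = 2347.3818 kcal/day.
TEE = 2347.3818 × 1.55 = 3638.4418 kcal/day.
Fat energy = 30% × 3638.4418 = 1091.5325 kcal.
Fat = 1091.5325 ÷ 9 kcal/g = 121.2814 g.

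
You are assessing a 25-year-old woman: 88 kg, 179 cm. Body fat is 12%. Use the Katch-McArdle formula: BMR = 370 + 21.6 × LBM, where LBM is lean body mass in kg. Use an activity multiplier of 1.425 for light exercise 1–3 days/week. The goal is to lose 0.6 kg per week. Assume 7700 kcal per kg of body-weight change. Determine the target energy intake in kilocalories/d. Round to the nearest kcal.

2251 kilocalories/d

LBM = 88 × (1 − 0.12) = 77.44 kg. Katch-McArdle: BMR = 370 + 21.6 × 77.44 = 2042.704 kcal/day.
TEE = 2042.704 × 1.425 = 2910.8532 kcal/day.
Required daily deficit = 0.6 × 7700 ÷ 7 = 660 kcal/day.
Target intake = 2910.8532 − 660 = 2250.8532 kcal/day.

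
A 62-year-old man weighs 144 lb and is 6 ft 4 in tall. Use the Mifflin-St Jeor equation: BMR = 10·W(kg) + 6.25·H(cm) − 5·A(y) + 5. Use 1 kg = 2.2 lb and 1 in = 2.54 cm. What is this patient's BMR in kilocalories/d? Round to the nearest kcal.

Convert to metric: weight = 144 ÷ 2.2 = 65.4545 kg; height = (6×12 + 4) × 2.54 = 76 × 2.54 = 193.04 cm.
Mifflin-St Jeor (male): BMR = 10(65.4545) + 6.25(193.04) − 5(62) + 5 = 654.5455 + 1206.5 − 310 + 5 = 1556.0455 kcal/day.

1556 kilocalories/d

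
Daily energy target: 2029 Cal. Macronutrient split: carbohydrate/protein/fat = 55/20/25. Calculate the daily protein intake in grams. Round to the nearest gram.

101 g/day

Protein energy = 20% × 2029 = 405.8 kcal.
At 4 kcal/g: 405.8 ÷ 4 = 101.45 g.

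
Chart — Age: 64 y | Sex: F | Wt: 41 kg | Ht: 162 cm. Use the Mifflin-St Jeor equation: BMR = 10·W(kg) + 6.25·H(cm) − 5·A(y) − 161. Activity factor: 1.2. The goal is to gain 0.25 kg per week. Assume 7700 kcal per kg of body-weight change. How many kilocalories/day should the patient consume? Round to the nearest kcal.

1405 kilocalories/day

Mifflin-St Jeor (female): BMR = 10(41) + 6.25(162) − 5(64) − 161 = 410 + 1012.5 − 320 − 161 = 941.5 kcal/day.
TEE = 941.5 × 1.2 = 1129.8 kcal/day.
Required daily surplus = 0.25 × 7700 ÷ 7 = 275 kcal/day.
Target intake = 1129.8 + 275 = 1404.8 kcal/day.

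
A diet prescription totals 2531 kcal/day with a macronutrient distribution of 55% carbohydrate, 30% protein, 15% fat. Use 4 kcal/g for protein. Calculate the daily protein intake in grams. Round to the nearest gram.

190 g/day

Protein energy = 30% × 2531 = 759.3 kcal.
At 4 kcal/g: 759.3 ÷ 4 = 189.825 g.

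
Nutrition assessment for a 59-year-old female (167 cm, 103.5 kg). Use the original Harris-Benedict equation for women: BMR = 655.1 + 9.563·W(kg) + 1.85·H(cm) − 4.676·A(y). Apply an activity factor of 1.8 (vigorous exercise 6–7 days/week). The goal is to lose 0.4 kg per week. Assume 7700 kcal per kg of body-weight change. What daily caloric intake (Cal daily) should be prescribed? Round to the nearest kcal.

Harris-Benedict: BMR = 655.1 + 9.563(103.5) + 1.85(167) − 4.676(59) = 1677.9365 kcal/day.
TEE = 1677.9365 × 1.8 = 3020.2857 kcal/day.
Required daily deficit = 0.4 × 7700 ÷ 7 = 440 kcal/day.
Target intake = 3020.2857 − 440 = 2580.2857 kcal/day.

2580 Cal daily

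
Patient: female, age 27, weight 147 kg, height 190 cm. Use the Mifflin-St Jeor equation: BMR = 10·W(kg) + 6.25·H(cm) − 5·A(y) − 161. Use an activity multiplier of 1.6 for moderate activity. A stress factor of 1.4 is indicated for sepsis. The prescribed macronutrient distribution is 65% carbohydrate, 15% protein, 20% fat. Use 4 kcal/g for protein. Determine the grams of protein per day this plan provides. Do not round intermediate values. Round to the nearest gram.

198 g/day

Mifflin-St Jeor (female): BMR = 10(147) + 6.25(190) − 5(27) − 161 = 1470 + 1187.5 − 135 − 161 = 2361.5 kcal/day.
TEE = 2361.5 × 1.6 = 3778.4 kcal/day.
With stress factor 1.4: 3778.4 × 1.4 = 5289.76 kcal/day.
Protein energy = 15% × 5289.76 = 793.464 kcal.
Protein = 793.464 ÷ 4 kcal/g = 198.366 g.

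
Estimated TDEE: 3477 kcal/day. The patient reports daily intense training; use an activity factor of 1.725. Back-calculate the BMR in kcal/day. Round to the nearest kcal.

BMR = TEE ÷ activity factor = 3477 ÷ 1.725 = 2015.6522 kcal/day.

2016 kcal/day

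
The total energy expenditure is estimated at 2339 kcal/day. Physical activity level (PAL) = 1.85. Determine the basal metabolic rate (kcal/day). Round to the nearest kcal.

BMR = TEE ÷ activity factor = 2339 ÷ 1.85 = 1264.3243 kcal/day.

1264 kcal/day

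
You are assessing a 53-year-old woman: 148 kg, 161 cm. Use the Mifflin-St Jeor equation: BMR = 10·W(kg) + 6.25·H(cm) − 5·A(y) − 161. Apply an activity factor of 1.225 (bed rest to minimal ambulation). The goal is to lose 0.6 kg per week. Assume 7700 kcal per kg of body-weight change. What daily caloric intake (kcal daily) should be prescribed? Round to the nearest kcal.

Mifflin-St Jeor (female): BMR = 10(148) + 6.25(161) − 5(53) − 161 = 1480 + 1006.25 − 265 − 161 = 2060.25 kcal/day.
TEE = 2060.25 × 1.225 = 2523.8063 kcal/day.
Required daily deficit = 0.6 × 7700 ÷ 7 = 660 kcal/day.
Target intake = 2523.8063 − 660 = 1863.8063 kcal/day.

1864 kcal daily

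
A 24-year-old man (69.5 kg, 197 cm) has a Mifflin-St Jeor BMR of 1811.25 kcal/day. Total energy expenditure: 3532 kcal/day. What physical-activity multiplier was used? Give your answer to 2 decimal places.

Activity factor = TEE ÷ BMR = 3532 ÷ 1811.25 = 1.95.

1.95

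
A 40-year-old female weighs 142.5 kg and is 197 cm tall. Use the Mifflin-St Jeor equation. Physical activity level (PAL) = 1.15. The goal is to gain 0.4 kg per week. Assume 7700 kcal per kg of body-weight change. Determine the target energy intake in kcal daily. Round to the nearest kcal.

3080 kcal daily

Mifflin-St Jeor (female): BMR = 10(142.5) + 6.25(197) − 5(40) − 161 = 1425 + 1231.25 − 200 − 161 = 2295.25 kcal/day.
TEE = 2295.25 × 1.15 = 2639.5375 kcal/day.
Required daily surplus = 0.4 × 7700 ÷ 7 = 440 kcal/day.
Target intake = 2639.5375 + 440 = 3079.5375 kcal/day.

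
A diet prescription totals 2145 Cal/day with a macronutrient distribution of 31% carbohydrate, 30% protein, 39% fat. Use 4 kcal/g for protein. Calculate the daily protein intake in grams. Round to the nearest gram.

Protein energy = 30% × 2145 = 643.5 kcal.
At 4 kcal/g: 643.5 ÷ 4 = 160.875 g.

161 g/day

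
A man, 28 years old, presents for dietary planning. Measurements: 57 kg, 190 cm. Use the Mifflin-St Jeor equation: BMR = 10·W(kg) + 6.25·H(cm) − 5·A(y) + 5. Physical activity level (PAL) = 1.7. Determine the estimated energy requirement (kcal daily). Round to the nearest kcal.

2758 kcal daily

Mifflin-St Jeor (male): BMR = 10(57) + 6.25(190) − 5(28) + 5 = 570 + 1187.5 − 140 + 5 = 1622.5 kcal/day.
TEE = BMR × activity factor = 1622.5 × 1.7 = 2758.25 kcal/day.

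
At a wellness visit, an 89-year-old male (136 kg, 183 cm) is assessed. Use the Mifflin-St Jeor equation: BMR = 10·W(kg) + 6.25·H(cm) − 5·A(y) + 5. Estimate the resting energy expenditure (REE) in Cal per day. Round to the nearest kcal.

Mifflin-St Jeor (male): BMR = 10(136) + 6.25(183) − 5(89) + 5 = 1360 + 1143.75 − 445 + 5 = 2063.75 kcal/day.

2064 Cal per day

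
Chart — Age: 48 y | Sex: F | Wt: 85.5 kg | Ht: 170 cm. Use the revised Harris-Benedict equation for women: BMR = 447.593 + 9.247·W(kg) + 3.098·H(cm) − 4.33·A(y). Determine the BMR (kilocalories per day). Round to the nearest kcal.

Harris-Benedict: BMR = 447.593 + 9.247(85.5) + 3.098(170) − 4.33(48) = 1557.0315 kcal/day.

1557 kilocalories per day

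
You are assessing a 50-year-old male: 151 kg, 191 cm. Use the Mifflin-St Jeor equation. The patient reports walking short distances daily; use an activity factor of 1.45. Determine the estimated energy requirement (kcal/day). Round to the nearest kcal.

Mifflin-St Jeor (male): BMR = 10(151) + 6.25(191) − 5(50) + 5 = 1510 + 1193.75 − 250 + 5 = 2458.75 kcal/day.
TEE = BMR × activity factor = 2458.75 × 1.45 = 3565.1875 kcal/day.

3565 kcal/day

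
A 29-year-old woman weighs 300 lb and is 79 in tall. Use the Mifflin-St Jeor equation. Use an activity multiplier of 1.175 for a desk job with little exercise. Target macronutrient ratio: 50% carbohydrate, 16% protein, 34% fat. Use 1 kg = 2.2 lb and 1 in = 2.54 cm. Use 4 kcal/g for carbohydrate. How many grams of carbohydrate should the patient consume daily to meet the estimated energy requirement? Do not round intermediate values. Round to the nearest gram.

340 g/day

Convert to metric: weight = 300 ÷ 2.2 = 136.3636 kg; height = 79 × 2.54 = 200.66 cm.
Mifflin-St Jeor (female): BMR = 10(136.3636) + 6.25(200.66) − 5(29) − 161 = 1363.6364 + 1254.125 − 145 − 161 = 2311.7614 kcal/day.
TEE = 2311.7614 × 1.175 = 2716.3196 kcal/day.
Carbohydrate energy = 50% × 2716.3196 = 1358.1598 kcal.
Carbohydrate = 1358.1598 ÷ 4 kcal/g = 339.54 g.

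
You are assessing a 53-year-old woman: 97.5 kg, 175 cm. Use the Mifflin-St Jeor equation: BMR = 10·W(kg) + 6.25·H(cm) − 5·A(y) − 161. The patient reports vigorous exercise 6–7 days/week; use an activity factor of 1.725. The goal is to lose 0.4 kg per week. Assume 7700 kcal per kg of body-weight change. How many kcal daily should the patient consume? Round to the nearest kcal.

Mifflin-St Jeor (female): BMR = 10(97.5) + 6.25(175) − 5(53) − 161 = 975 + 1093.75 − 265 − 161 = 1642.75 kcal/day.
TEE = 1642.75 × 1.725 = 2833.7438 kcal/day.
Required daily deficit = 0.4 × 7700 ÷ 7 = 440 kcal/day.
Target intake = 2833.7438 − 440 = 2393.7438 kcal/day.

2394 kcal daily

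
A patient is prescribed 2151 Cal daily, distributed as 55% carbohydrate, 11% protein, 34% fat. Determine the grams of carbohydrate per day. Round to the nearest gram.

296 g/day

Carbohydrate energy = 55% × 2151 = 1183.05 kcal.
At 4 kcal/g: 1183.05 ÷ 4 = 295.7625 g.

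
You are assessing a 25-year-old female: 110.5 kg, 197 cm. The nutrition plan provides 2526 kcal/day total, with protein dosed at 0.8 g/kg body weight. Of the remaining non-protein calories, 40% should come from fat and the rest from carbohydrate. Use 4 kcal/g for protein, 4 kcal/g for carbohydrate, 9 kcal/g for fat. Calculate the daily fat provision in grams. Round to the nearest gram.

97 g/day

Protein = 0.8 × 110.5 = 88.4 g → 88.4 × 4 = 353.6 kcal.
Non-protein calories = 2526 − 353.6 = 2172.4 kcal.
Fat: 40% × 2172.4 = 868.96 kcal; carbohydrate: 1303.44 kcal.
Fat: 868.96 kcal ÷ 9 kcal/g = 96.5511 g.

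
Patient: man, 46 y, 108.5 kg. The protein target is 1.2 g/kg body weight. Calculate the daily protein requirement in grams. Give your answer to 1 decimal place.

130.2 g/day

Protein = 1.2 g/kg × 108.5 kg = 130.2 g/day.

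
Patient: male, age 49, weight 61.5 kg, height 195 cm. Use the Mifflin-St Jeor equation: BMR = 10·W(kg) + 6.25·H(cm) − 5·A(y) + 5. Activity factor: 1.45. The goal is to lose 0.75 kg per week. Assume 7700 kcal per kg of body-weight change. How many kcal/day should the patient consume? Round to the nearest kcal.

Mifflin-St Jeor (male): BMR = 10(61.5) + 6.25(195) − 5(49) + 5 = 615 + 1218.75 − 245 + 5 = 1593.75 kcal/day.
TEE = 1593.75 × 1.45 = 2310.9375 kcal/day.
Required daily deficit = 0.75 × 7700 ÷ 7 = 825 kcal/day.
Target intake = 2310.9375 − 825 = 1485.9375 kcal/day.

1486 kcal/day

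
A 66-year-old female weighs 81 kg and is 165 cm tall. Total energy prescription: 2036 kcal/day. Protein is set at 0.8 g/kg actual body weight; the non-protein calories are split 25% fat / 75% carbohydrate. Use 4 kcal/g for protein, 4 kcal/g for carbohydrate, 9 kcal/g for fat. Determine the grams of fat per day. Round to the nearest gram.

49 g/day

Protein = 0.8 × 81 = 64.8 g → 64.8 × 4 = 259.2 kcal.
Non-protein calories = 2036 − 259.2 = 1776.8 kcal.
Fat: 25% × 1776.8 = 444.2 kcal; carbohydrate: 1332.6 kcal.
Fat: 444.2 kcal ÷ 9 kcal/g = 49.3556 g.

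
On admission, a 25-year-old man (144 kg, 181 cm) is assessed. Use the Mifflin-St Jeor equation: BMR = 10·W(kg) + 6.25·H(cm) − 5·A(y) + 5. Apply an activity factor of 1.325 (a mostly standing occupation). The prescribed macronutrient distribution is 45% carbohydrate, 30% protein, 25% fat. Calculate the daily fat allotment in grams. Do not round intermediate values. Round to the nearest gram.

90 g/day

Mifflin-St Jeor (male): BMR = 10(144) + 6.25(181) − 5(25) + 5 = 1440 + 1131.25 − 125 + 5 = 2451.25 kcal/day.
TEE = 2451.25 × 1.325 = 3247.9063 kcal/day.
Fat energy = 25% × 3247.9063 = 811.9766 kcal.
Fat = 811.9766 ÷ 9 kcal/g = 90.2196 g.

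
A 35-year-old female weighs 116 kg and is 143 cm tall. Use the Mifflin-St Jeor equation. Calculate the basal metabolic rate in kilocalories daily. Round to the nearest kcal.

1718 kilocalories daily

Mifflin-St Jeor (female): BMR = 10(116) + 6.25(143) − 5(35) − 161 = 1160 + 893.75 − 175 − 161 = 1717.75 kcal/day.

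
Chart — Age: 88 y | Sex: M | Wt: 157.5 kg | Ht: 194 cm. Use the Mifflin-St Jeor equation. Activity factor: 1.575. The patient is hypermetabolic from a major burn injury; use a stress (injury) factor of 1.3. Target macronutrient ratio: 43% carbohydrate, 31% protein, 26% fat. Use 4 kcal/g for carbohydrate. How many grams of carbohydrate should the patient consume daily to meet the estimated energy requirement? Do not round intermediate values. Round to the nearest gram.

518 g/day

Mifflin-St Jeor (male): BMR = 10(157.5) + 6.25(194) − 5(88) + 5 = 1575 + 1212.5 − 440 + 5 = 2352.5 kcal/day.
TEE = 2352.5 × 1.575 = 3705.1875 kcal/day.
With stress factor 1.3: 3705.1875 × 1.3 = 4816.7438 kcal/day.
Carbohydrate energy = 43% × 4816.7438 = 2071.1998 kcal.
Carbohydrate = 2071.1998 ÷ 4 kcal/g = 517.8 g.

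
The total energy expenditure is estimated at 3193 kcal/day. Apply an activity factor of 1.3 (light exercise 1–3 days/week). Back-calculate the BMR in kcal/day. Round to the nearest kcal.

BMR = TEE ÷ activity factor = 3193 ÷ 1.3 = 2456.1538 kcal/day.

2456 kcal/day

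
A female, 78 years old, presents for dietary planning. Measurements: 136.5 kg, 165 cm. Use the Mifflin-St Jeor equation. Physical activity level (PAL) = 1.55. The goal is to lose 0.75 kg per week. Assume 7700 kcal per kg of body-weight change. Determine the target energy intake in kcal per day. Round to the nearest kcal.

Mifflin-St Jeor (female): BMR = 10(136.5) + 6.25(165) − 5(78) − 161 = 1365 + 1031.25 − 390 − 161 = 1845.25 kcal/day.
TEE = 1845.25 × 1.55 = 2860.1375 kcal/day.
Required daily deficit = 0.75 × 7700 ÷ 7 = 825 kcal/day.
Target intake = 2860.1375 − 825 = 2035.1375 kcal/day.

2035 kcal per day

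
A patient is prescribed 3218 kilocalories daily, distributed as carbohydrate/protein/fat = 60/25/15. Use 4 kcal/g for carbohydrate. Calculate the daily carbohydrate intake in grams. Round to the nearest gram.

Carbohydrate energy = 60% × 3218 = 1930.8 kcal.
At 4 kcal/g: 1930.8 ÷ 4 = 482.7 g.

483 g/day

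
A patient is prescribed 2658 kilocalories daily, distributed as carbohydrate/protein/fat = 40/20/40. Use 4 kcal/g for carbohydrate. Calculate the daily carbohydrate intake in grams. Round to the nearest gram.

Carbohydrate energy = 40% × 2658 = 1063.2 kcal.
At 4 kcal/g: 1063.2 ÷ 4 = 265.8 g.

266 g/day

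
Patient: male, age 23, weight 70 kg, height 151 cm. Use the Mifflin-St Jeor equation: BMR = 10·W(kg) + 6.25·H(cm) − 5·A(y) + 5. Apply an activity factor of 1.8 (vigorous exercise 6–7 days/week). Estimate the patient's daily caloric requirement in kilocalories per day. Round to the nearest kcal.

2761 kilocalories per day

Mifflin-St Jeor (male): BMR = 10(70) + 6.25(151) − 5(23) + 5 = 700 + 943.75 − 115 + 5 = 1533.75 kcal/day.
TEE = BMR × activity factor = 1533.75 × 1.8 = 2760.75 kcal/day.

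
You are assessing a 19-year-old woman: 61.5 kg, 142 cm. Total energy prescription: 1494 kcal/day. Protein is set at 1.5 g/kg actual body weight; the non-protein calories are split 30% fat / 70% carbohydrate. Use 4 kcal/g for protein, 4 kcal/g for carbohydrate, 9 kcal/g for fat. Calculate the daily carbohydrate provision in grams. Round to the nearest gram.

Protein = 1.5 × 61.5 = 92.25 g → 92.25 × 4 = 369 kcal.
Non-protein calories = 1494 − 369 = 1125 kcal.
Fat: 30% × 1125 = 337.5 kcal; carbohydrate: 787.5 kcal.
Carbohydrate: 787.5 kcal ÷ 4 kcal/g = 196.875 g.

197 g/day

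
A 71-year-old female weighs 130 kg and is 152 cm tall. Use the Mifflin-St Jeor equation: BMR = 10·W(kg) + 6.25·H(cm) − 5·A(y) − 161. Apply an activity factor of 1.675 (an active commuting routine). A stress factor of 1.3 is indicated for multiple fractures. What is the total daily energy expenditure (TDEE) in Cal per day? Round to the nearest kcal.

Mifflin-St Jeor (female): BMR = 10(130) + 6.25(152) − 5(71) − 161 = 1300 + 950 − 355 − 161 = 1734 kcal/day.
TEE = BMR × activity factor = 1734 × 1.675 = 2904.45 kcal/day.
Apply stress factor: 2904.45 × 1.3 = 3775.785 kcal/day.

3776 Cal per day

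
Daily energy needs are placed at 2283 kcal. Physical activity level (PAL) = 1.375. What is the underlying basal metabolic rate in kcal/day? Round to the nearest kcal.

1660 kcal/day

BMR = TEE ÷ activity factor = 2283 ÷ 1.375 = 1660.3636 kcal/day.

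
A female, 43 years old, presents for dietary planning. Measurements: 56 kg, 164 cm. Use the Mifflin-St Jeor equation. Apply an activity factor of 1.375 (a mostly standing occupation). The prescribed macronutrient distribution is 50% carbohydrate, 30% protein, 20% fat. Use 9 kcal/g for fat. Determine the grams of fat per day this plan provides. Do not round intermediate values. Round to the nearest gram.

Mifflin-St Jeor (female): BMR = 10(56) + 6.25(164) − 5(43) − 161 = 560 + 1025 − 215 − 161 = 1209 kcal/day.
TEE = 1209 × 1.375 = 1662.375 kcal/day.
Fat energy = 20% × 1662.375 = 332.475 kcal.
Fat = 332.475 ÷ 9 kcal/g = 36.9417 g.

37 g/day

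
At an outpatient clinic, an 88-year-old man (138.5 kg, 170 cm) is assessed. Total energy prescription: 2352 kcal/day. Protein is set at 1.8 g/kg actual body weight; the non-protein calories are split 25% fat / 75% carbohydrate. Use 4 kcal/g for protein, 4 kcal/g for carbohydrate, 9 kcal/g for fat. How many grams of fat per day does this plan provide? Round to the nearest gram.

38 g/day

Protein = 1.8 × 138.5 = 249.3 g → 249.3 × 4 = 997.2 kcal.
Non-protein calories = 2352 − 997.2 = 1354.8 kcal.
Fat: 25% × 1354.8 = 338.7 kcal; carbohydrate: 1016.1 kcal.
Fat: 338.7 kcal ÷ 9 kcal/g = 37.6333 g.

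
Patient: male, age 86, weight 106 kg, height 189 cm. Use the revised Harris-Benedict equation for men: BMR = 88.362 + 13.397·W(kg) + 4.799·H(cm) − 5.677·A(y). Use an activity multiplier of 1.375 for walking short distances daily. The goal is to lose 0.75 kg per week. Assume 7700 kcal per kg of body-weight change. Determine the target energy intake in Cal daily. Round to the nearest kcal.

1825 Cal daily

Harris-Benedict: BMR = 88.362 + 13.397(106) + 4.799(189) − 5.677(86) = 1927.233 kcal/day.
TEE = 1927.233 × 1.375 = 2649.9454 kcal/day.
Required daily deficit = 0.75 × 7700 ÷ 7 = 825 kcal/day.
Target intake = 2649.9454 − 825 = 1824.9454 kcal/day.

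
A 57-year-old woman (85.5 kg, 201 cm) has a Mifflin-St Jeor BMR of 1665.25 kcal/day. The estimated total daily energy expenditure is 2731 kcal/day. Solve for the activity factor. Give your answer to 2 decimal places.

Activity factor = TEE ÷ BMR = 2731 ÷ 1665.25 = 1.64.

1.64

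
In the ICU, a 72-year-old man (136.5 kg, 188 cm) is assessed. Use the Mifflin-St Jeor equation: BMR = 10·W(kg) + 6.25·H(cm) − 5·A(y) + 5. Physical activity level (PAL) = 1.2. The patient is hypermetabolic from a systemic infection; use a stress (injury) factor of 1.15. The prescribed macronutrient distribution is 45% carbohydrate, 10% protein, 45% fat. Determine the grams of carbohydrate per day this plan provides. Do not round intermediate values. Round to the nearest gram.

Mifflin-St Jeor (male): BMR = 10(136.5) + 6.25(188) − 5(72) + 5 = 1365 + 1175 − 360 + 5 = 2185 kcal/day.
TEE = 2185 × 1.2 = 2622 kcal/day.
With stress factor 1.15: 2622 × 1.15 = 3015.3 kcal/day.
Carbohydrate energy = 45% × 3015.3 = 1356.885 kcal.
Carbohydrate = 1356.885 ÷ 4 kcal/g = 339.2213 g.

339 g/day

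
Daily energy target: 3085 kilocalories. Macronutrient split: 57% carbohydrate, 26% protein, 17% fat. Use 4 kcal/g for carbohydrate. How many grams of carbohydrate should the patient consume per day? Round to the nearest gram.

440 g/day

Carbohydrate energy = 57% × 3085 = 1758.45 kcal.
At 4 kcal/g: 1758.45 ÷ 4 = 439.6125 g.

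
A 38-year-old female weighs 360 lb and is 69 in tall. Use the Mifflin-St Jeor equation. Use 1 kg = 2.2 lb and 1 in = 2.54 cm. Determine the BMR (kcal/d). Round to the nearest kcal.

Convert to metric: weight = 360 ÷ 2.2 = 163.6364 kg; height = 69 × 2.54 = 175.26 cm.
Mifflin-St Jeor (female): BMR = 10(163.6364) + 6.25(175.26) − 5(38) − 161 = 1636.3636 + 1095.375 − 190 − 161 = 2380.7386 kcal/day.

2381 kcal/d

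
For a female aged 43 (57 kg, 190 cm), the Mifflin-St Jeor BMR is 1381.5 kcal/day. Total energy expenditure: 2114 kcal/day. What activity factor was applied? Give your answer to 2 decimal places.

Activity factor = TEE ÷ BMR = 2114 ÷ 1381.5 = 1.53.

1.53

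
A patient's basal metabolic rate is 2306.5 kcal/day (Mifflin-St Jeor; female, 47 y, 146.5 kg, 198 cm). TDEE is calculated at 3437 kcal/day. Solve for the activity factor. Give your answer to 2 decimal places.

Activity factor = TEE ÷ BMR = 3437 ÷ 2306.5 = 1.49.

1.49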